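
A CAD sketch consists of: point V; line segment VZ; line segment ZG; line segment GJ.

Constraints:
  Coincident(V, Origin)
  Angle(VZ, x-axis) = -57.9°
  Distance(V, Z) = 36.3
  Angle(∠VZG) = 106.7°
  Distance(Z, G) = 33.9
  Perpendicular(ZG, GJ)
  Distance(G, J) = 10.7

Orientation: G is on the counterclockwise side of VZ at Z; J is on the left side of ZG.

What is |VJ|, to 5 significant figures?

50.444

V is at the origin; VZ runs at -57.9° with length 36.3, so Z = 36.3·(cos -57.9°, sin -57.9°) = (19.290, -30.751). ∠VZG = 106.7°, so ZG runs at -57.9° + (180° − 106.7°) = 15.400° from the x-axis; with |ZG| = 33.9, G = Z + 33.9·(cos 15.400°, sin 15.400°) = (51.973, -21.748). The perpendicularity gives GJ at right angles to ZG; with |GJ| = 10.7 on the left of ZG, J = G + 10.7·(-0.26556, 0.96410) = (49.131, -11.432). Then |VJ| = |J − V| = 50.444.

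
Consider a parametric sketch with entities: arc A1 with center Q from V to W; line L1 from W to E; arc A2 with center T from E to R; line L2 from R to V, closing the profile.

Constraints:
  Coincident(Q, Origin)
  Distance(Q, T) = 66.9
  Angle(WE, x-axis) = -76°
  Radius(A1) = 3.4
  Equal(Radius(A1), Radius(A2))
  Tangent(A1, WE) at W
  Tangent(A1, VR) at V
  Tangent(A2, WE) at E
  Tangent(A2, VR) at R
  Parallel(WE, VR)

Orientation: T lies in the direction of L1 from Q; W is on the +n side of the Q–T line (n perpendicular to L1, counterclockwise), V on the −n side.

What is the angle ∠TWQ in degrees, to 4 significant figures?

87.09°

The slot axis is L1's direction at -76.0°, so u = (cos -76.0°, sin -76.0°) = (0.2419, -0.9703) and n = (−sin -76.0°, cos -76.0°) = (0.9703, 0.2419). Q is at the origin and T lies 66.9 along u from Q, so T = 66.9·u = (16.18, -64.91). Tangency of A1 to both parallel lines with radius 3.4 puts W and V at Q ± 3.4·n: W = (3.299, 0.8225), V = (-3.299, -0.8225). Then cos ∠TWQ = WT·WQ / (|WT||WQ|), giving 87.09°.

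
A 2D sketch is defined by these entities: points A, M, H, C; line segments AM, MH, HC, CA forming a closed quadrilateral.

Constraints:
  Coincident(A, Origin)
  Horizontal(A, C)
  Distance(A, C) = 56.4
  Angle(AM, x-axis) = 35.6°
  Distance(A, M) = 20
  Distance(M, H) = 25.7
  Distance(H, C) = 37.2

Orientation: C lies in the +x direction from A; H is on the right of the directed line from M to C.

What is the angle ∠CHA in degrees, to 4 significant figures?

127.0°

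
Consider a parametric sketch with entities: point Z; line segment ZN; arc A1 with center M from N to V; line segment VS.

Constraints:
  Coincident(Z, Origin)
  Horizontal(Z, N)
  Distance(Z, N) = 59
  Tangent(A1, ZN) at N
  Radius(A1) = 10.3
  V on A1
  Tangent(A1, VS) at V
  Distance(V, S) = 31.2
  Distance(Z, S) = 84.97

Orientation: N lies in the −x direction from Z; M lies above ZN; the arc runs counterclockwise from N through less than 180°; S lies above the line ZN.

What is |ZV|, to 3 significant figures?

55.2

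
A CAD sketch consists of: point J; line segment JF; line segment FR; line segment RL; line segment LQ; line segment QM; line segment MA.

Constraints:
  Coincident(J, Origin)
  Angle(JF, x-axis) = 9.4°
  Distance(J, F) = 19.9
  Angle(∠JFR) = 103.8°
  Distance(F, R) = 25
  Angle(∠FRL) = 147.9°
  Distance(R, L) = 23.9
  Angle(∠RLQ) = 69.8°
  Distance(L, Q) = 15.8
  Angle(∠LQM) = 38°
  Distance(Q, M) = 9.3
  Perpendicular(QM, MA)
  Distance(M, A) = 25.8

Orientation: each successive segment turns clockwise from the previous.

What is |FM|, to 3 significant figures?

37.5

∠RLQ = 69.8° gives LQ at 151° from the x-axis; with |LQ| = 15.8, Q = (12.0, -35.7). ∠LQM = 38.0° gives QM at 8.90° from the x-axis; with |QM| = 9.3, M = (21.2, -34.2). Then |FM| = |M − F| = 37.5.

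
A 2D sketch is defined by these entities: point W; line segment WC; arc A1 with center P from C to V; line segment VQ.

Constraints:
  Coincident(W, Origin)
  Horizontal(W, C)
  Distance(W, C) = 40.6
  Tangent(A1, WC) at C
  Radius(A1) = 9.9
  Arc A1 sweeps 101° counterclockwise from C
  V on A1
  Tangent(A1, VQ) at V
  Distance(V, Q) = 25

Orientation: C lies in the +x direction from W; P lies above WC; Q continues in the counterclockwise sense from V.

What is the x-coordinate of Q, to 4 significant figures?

45.55

On A1, C sits at bearing -90° from P; a 101° counterclockwise sweep puts V at bearing 11°, so V = P + 9.9·(cos 11°, sin 11°) = (50.32, 11.79). A1 meets VQ tangentially, so PV is at right angles to VQ, so VQ runs along (−sin 11°, cos 11°); with |VQ| = 25.0, Q = (45.55, 36.33). So Q.x = 45.55.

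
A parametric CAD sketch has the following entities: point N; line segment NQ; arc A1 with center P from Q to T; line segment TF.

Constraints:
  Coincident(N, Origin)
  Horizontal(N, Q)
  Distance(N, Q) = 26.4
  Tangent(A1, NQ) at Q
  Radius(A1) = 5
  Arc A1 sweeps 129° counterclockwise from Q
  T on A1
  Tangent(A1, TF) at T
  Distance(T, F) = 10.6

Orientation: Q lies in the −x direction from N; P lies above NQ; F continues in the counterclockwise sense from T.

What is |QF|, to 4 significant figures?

16.62

N is at the origin; NQ is horizontal with |NQ| = 26.4 and Q on the −x side, so Q = (-26.40, 0.000). A1 meets NQ tangentially, so PQ is at right angles to NQ, so P = Q + (0, 5) = (-26.40, 5.000). On A1, Q sits at bearing -90° from P; a 129° counterclockwise sweep puts T at bearing 39°, so T = P + 5.0·(cos 39°, sin 39°) = (-22.51, 8.147). A1 meets TF tangentially, so PT is at right angles to TF, so TF runs along (−sin 39°, cos 39°); with |TF| = 10.6, F = (-29.19, 16.38). Then |QF| = |F − Q| = 16.62.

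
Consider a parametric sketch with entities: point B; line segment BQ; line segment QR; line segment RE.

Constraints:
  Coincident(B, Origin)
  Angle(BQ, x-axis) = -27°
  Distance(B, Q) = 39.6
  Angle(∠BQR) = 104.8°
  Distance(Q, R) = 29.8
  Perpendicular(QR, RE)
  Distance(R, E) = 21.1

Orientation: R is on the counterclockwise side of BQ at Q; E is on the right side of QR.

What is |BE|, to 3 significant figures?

71.6

B is at the origin; BQ runs at -27.0° with length 39.6, so Q = 39.6·(cos -27.0°, sin -27.0°) = (35.3, -18.0). ∠BQR = 104.8°, so QR runs at -27.0° + (180° − 104.8°) = 48.2° from the x-axis; with |QR| = 29.8, R = Q + 29.8·(cos 48.2°, sin 48.2°) = (55.1, 4.24). The perpendicularity gives RE at right angles to QR; with |RE| = 21.1 on the right of QR, E = R + 21.1·(0.745, -0.667) = (70.9, -9.83). Then |BE| = |E − B| = 71.6.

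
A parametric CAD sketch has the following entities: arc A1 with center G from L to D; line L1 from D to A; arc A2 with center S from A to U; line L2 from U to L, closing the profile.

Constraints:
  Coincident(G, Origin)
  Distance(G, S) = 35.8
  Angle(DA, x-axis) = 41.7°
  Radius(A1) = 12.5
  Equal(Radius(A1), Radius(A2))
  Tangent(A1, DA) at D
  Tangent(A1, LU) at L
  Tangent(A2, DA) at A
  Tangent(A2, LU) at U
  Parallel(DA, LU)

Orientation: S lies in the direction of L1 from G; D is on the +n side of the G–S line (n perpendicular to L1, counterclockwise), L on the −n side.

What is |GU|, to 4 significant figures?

37.92

The slot axis is L1's direction at 41.7°, so u = (cos 41.7°, sin 41.7°) = (0.7466, 0.6652) and n = (−sin 41.7°, cos 41.7°) = (-0.6652, 0.7466). G is at the origin and S lies 35.8 along u from G, so S = 35.8·u = (26.73, 23.82). Tangency of A1 to both parallel lines with radius 12.5 puts D and L at G ± 12.5·n: D = (-8.315, 9.333), L = (8.315, -9.333). Equal radii place A and U the same way about S: A = S + 12.5·n = (18.41, 33.15), U = S − 12.5·n = (35.05, 14.48). Then |GU| = |U − G| = 37.92.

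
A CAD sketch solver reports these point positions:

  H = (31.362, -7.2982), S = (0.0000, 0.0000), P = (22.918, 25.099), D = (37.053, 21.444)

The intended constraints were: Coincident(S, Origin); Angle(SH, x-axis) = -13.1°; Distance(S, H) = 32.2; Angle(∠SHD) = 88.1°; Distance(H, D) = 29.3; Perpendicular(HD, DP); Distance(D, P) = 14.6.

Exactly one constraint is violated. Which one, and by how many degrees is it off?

Perpendicular(HD, DP) — off by 3.30°.

S = (0.00, 0.00) ✓; SH at -13.10° ✓; |SH| = 32.20 ✓; ∠SHD = 88.10° ✓; |HD| = 29.30 ✓; ∠(HD, DP) = 86.70° ✗; |DP| = 14.60 ✓.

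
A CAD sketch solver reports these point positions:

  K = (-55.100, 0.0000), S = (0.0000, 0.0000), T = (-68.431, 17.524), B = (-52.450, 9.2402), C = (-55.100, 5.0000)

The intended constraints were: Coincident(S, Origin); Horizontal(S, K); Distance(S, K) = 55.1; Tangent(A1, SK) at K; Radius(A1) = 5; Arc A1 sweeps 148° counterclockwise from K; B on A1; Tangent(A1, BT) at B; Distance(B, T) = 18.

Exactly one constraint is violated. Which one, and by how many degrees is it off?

Tangent(A1, BT) at B — off by 4.60°.

S = (0.00, 0.00) ✓; S.y = 0.00, K.y = 0.00 ✓; |SK| = 55.10 ✓; ∠(CK, KS) = 90.00° ✓; |CK| = 5.000 ✓; bearing(C→B) − bearing(C→K) = 148.0° ✓; |CB| = 5.000 ✓; ∠(CB, BT) = 85.40° ✗; |BT| = 18.00 ✓.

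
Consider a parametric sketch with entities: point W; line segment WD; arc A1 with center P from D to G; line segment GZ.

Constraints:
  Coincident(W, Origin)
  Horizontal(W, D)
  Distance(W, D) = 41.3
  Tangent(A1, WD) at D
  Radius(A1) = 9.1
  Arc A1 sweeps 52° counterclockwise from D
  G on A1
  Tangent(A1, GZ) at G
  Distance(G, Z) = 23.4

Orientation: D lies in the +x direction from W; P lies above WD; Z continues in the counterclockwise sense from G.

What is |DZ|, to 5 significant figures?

30.770

W is at the origin; WD is horizontal with |WD| = 41.3 and D on the +x side, so D = (41.300, 0.0000). A1 meets WD tangentially, so PD is at right angles to WD, so P = D + (0, 9.1) = (41.300, 9.1000). On A1, D sits at bearing -90° from P; a 52° counterclockwise sweep puts G at bearing -38°, so G = P + 9.1·(cos -38°, sin -38°) = (48.471, 3.4975). Since A1 is tangent to GZ there, PG ⟂ GZ, so GZ runs along (−sin -38°, cos -38°); with |GZ| = 23.4, Z = (62.877, 21.937). Then |DZ| = |Z − D| = 30.770.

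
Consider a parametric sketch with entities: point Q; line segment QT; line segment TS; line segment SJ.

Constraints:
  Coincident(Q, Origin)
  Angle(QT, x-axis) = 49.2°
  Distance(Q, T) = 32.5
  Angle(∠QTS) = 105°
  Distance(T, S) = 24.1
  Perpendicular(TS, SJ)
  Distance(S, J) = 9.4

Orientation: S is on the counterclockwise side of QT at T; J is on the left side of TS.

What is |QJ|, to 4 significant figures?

39.25

Q is at the origin; QT runs at 49.2° with length 32.5, so T = 32.5·(cos 49.2°, sin 49.2°) = (21.24, 24.60). ∠QTS = 105.0°, so TS runs at 49.2° + (180° − 105.0°) = 124.2° from the x-axis; with |TS| = 24.1, S = T + 24.1·(cos 124.2°, sin 124.2°) = (7.690, 44.53). TS ⟂ SJ; with |SJ| = 9.4 on the left of TS, J = S + 9.4·(-0.8271, -0.5621) = (-0.08460, 39.25). Then |QJ| = |J − Q| = 39.25.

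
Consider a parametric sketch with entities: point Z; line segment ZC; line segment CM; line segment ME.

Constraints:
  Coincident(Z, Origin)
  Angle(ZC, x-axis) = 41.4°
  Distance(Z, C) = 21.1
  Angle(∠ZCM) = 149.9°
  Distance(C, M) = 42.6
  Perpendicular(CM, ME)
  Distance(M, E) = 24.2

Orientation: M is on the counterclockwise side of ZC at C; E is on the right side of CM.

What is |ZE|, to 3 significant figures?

70.1

∠ZCM = 149.9°, so CM runs at 41.4° + (180° − 149.9°) = 71.5° from the x-axis; with |CM| = 42.6, M = C + 42.6·(cos 71.5°, sin 71.5°) = (29.3, 54.4). CM is perpendicular to ME; with |ME| = 24.2 on the right of CM, E = M + 24.2·(0.948, -0.317) = (52.3, 46.7). Then |ZE| = |E − Z| = 70.1.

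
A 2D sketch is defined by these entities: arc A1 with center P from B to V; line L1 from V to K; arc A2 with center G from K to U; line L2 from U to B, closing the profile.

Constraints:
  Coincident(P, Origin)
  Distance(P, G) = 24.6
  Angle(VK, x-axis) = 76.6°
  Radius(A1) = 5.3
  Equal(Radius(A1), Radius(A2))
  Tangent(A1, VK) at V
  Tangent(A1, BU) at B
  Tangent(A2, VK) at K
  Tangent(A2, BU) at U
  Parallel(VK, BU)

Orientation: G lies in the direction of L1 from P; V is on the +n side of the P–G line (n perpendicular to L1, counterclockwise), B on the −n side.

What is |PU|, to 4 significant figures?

25.16

The slot axis is L1's direction at 76.6°, so u = (cos 76.6°, sin 76.6°) = (0.2317, 0.9728) and n = (−sin 76.6°, cos 76.6°) = (-0.9728, 0.2317). P is at the origin and G lies 24.6 along u from P, so G = 24.6·u = (5.701, 23.93). Tangency of A1 to both parallel lines with radius 5.3 puts V and B at P ± 5.3·n: V = (-5.156, 1.228), B = (5.156, -1.228). Equal radii place K and U the same way about G: K = G + 5.3·n = (0.5453, 25.16), U = G − 5.3·n = (10.86, 22.70). Then |PU| = |U − P| = 25.16.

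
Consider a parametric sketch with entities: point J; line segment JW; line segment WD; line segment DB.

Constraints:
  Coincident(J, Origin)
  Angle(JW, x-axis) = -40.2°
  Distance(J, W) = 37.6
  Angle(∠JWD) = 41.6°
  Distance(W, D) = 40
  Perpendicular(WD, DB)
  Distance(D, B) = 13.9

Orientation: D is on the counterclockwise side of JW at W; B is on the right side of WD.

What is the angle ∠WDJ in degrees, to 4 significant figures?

64.55°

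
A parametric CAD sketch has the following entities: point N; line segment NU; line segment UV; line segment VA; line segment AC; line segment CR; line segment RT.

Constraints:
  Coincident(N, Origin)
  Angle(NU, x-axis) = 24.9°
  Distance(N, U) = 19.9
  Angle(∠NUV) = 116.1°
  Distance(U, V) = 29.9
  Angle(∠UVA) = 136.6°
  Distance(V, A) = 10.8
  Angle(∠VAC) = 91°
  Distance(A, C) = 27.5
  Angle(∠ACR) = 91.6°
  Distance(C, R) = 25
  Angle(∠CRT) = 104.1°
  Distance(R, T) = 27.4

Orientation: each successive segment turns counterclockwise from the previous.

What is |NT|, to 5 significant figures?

37.602

N is at the origin; NU runs at 24.9° with length 19.9, so U = (18.050, 8.3786). ∠NUV = 116.1° gives UV at 88.800° from the x-axis; with |UV| = 29.9, V = (18.676, 38.272). ∠UVA = 136.6° gives VA at 132.20° from the x-axis; with |VA| = 10.8, A = (11.422, 46.273). ∠VAC = 91.0° gives AC at -138.80° from the x-axis; with |AC| = 27.5, C = (-9.2696, 28.159). ∠ACR = 91.6° gives CR at -50.400° from the x-axis; with |CR| = 25.0, R = (6.6660, 8.8960). ∠CRT = 104.1° gives RT at 25.500° from the x-axis; with |RT| = 27.4, T = (31.397, 20.692). Then |NT| = |T − N| = 37.602.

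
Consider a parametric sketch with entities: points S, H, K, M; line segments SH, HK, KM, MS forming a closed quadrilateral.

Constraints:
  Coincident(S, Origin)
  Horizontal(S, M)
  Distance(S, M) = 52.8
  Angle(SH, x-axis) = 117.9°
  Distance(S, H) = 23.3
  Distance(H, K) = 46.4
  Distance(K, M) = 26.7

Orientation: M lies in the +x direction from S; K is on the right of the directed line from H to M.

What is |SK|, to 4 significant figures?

27.61

Checks: |HK| = 46.40 ✓; |KM| = 26.70 ✓.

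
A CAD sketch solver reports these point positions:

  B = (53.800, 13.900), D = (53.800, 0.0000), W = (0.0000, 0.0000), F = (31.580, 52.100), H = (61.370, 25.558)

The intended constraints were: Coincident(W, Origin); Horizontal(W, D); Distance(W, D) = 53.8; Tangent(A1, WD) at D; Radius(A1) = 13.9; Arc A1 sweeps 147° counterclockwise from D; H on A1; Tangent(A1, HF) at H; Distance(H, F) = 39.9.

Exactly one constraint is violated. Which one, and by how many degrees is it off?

Tangent(A1, HF) at H — off by 8.70°.

W = (0.00, 0.00) ✓; W.y = 0.00, D.y = 0.00 ✓; |WD| = 53.80 ✓; ∠(BD, DW) = 90.00° ✓; |BD| = 13.90 ✓; bearing(B→H) − bearing(B→D) = 147.0° ✓; |BH| = 13.90 ✓; ∠(BH, HF) = 98.70° ✗; |HF| = 39.90 ✓.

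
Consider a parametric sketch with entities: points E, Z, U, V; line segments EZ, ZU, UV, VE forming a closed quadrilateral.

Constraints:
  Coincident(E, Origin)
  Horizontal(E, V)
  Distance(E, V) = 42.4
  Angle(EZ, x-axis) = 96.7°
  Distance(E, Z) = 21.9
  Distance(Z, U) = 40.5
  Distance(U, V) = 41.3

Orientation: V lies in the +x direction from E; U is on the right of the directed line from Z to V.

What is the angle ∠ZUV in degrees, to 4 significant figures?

75.25°

Checks: |ZU| = 40.50 ✓; |UV| = 41.30 ✓.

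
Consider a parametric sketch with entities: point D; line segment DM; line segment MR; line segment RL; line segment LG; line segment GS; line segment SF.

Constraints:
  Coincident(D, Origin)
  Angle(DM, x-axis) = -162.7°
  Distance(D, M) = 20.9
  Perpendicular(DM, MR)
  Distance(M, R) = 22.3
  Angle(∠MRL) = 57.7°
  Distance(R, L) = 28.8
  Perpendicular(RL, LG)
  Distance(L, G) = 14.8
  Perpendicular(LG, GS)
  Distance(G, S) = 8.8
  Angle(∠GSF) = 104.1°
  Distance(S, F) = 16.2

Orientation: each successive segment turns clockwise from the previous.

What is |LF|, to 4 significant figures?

12.78

D is at the origin; DM runs at -162.7° with length 20.9, so M = (-19.95, -6.215). DM is perpendicular to MR, so MR runs at 107.3°; with |MR| = 22.3, R = (-26.59, 15.08). ∠MRL = 57.7° gives RL at -15.00° from the x-axis; with |RL| = 28.8, L = (1.233, 7.622). The perpendicularity gives LG at right angles to RL, so LG runs at -105.0°; with |LG| = 14.8, G = (-2.598, -6.674). LG ⟂ GS, so GS runs at 165.0°; with |GS| = 8.8, S = (-11.10, -4.396). ∠GSF = 104.1° gives SF at 89.10° from the x-axis; with |SF| = 16.2, F = (-10.84, 11.80). Then |LF| = |F − L| = 12.78.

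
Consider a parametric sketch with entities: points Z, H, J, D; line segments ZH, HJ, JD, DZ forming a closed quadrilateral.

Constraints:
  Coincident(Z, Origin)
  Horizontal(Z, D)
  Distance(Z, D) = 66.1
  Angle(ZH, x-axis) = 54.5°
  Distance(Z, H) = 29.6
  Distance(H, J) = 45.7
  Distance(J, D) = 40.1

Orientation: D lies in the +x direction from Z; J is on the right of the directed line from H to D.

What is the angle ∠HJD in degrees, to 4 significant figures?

78.62°

Z is at the origin; Z and D share the same y with |ZD| = 66.1 and D in +x, so D = (66.1, 0). ZH runs at 54.5° with |ZH| = 29.6, so H = (17.19, 24.10). J is determined by |HJ| = 45.7 and |JD| = 40.1 together: it lies at the intersection of circle(H, 45.7) and circle(D, 40.1). With |HD| = 54.53, the foot of the radical line on HD is 31.67 from H and the perpendicular offset is √(45.7² − 31.67²) = 32.95. Taking the right-of-HD solution: J = (31.04, -19.45).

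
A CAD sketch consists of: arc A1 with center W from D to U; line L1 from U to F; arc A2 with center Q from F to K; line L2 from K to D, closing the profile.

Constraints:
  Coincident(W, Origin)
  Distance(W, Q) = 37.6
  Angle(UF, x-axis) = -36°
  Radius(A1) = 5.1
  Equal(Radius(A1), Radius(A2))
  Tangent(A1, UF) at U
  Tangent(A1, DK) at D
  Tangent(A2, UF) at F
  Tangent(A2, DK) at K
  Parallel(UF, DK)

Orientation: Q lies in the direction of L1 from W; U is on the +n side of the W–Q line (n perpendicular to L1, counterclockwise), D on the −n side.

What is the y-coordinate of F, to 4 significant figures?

-17.97

The slot axis is L1's direction at -36.0°, so u = (cos -36.0°, sin -36.0°) = (0.8090, -0.5878) and n = (−sin -36.0°, cos -36.0°) = (0.5878, 0.8090). W is at the origin and Q lies 37.6 along u from W, so Q = 37.6·u = (30.42, -22.10). Tangency of A1 to both parallel lines with radius 5.1 puts U and D at W ± 5.1·n: U = (2.998, 4.126), D = (-2.998, -4.126). Equal radii place F and K the same way about Q: F = Q + 5.1·n = (33.42, -17.97), K = Q − 5.1·n = (27.42, -26.23). So F.y = -17.97.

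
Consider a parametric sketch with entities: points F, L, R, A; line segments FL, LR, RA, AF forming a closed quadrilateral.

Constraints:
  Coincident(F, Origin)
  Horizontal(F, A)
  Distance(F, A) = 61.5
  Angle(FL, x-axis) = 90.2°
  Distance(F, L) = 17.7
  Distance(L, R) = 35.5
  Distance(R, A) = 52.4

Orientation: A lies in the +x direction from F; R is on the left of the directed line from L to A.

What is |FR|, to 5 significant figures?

48.558

Checks: |LR| = 35.50 ✓; |RA| = 52.40 ✓.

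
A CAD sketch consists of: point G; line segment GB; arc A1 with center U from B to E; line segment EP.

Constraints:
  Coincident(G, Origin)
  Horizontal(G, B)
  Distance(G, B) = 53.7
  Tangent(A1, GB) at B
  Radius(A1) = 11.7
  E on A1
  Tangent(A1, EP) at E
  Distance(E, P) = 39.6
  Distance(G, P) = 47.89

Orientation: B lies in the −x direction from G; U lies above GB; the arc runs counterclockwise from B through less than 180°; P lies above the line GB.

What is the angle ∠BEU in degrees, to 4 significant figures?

59.12°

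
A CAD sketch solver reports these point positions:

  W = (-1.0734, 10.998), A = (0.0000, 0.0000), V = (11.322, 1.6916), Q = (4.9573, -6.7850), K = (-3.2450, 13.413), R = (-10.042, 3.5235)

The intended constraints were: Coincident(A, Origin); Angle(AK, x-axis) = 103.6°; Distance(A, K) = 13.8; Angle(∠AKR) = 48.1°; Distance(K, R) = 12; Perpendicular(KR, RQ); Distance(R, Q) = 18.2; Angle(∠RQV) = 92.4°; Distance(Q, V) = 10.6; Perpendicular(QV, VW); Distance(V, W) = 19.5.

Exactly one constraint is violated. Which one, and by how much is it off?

Distance(V, W) = 19.5 — off by 4.00.

A = (0.00, 0.00) ✓; AK at 103.6° ✓; |AK| = 13.80 ✓; ∠AKR = 48.10° ✓; |KR| = 12.00 ✓; ∠(KR, RQ) = 90.00° ✓; |RQ| = 18.20 ✓; ∠RQV = 92.40° ✓; |QV| = 10.60 ✓; ∠(QV, VW) = 90.00° ✓; |VW| = 15.50 ✗.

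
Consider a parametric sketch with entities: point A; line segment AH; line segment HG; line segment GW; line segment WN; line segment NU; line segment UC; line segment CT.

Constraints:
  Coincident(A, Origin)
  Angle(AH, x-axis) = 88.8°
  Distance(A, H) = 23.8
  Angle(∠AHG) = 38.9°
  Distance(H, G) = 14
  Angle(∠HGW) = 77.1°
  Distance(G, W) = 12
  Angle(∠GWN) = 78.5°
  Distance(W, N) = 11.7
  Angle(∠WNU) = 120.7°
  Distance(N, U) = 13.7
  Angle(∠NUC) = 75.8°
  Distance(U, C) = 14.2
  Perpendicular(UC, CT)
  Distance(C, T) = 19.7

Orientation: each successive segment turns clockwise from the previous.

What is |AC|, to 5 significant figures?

20.445

A is at the origin; AH runs at 88.8° with length 23.8, so H = (0.49843, 23.795). ∠AHG = 38.9° gives HG at -52.300° from the x-axis; with |HG| = 14.0, G = (9.0598, 12.718). ∠HGW = 77.1° gives GW at -155.20° from the x-axis; with |GW| = 12.0, W = (-1.8335, 7.6842). ∠GWN = 78.5° gives WN at 103.30° from the x-axis; with |WN| = 11.7, N = (-4.5251, 19.070). ∠WNU = 120.7° gives NU at 44.000° from the x-axis; with |NU| = 13.7, U = (5.3299, 28.587). ∠NUC = 75.8° gives UC at -60.200° from the x-axis; with |UC| = 14.2, C = (12.387, 16.265). Then |AC| = |C − A| = 20.445.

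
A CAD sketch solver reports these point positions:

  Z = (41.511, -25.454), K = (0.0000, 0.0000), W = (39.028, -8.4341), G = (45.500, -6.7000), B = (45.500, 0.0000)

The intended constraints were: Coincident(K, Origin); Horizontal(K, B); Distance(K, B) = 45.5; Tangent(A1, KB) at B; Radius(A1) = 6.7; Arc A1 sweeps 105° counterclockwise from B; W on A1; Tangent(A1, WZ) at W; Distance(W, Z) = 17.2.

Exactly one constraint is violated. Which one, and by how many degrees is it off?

Tangent(A1, WZ) at W — off by 6.70°.

K = (0.00, 0.00) ✓; K.y = 0.00, B.y = 0.00 ✓; |KB| = 45.50 ✓; ∠(GB, BK) = 90.00° ✓; |GB| = 6.700 ✓; bearing(G→W) − bearing(G→B) = 105.0° ✓; |GW| = 6.700 ✓; ∠(GW, WZ) = 96.70° ✗; |WZ| = 17.20 ✓.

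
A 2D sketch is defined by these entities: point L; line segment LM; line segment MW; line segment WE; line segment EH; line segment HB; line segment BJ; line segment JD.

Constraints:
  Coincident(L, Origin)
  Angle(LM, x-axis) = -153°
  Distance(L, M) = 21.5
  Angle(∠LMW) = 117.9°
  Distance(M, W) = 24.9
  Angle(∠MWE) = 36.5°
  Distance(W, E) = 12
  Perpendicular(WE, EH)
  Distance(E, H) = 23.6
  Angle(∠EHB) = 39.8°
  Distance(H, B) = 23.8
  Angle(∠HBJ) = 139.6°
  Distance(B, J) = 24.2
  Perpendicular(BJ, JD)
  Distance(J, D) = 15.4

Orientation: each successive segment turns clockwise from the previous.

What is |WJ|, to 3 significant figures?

19.1

L is at the origin; LM runs at -153.0° with length 21.5, so M = (-19.2, -9.76). ∠LMW = 117.9° gives MW at 145° from the x-axis; with |MW| = 24.9, W = (-39.5, 4.56). ∠MWE = 36.5° gives WE at 1.40° from the x-axis; with |WE| = 12.0, E = (-27.5, 4.85). The perpendicularity gives EH at right angles to WE, so EH runs at -88.6°; with |EH| = 23.6, H = (-27.0, -18.7). ∠EHB = 39.8° gives HB at 131° from the x-axis; with |HB| = 23.8, B = (-42.6, -0.835). ∠HBJ = 139.6° gives BJ at 90.8° from the x-axis; with |BJ| = 24.2, J = (-43.0, 23.4). Then |WJ| = |J − W| = 19.1.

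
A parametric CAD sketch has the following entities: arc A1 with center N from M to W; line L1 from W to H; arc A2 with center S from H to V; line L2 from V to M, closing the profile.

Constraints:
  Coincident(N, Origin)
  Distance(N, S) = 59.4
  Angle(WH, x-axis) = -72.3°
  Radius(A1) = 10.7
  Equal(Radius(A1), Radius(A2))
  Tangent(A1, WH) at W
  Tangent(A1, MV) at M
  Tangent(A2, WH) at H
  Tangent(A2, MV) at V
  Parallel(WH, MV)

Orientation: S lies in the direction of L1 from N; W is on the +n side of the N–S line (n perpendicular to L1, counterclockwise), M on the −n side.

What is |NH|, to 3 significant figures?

60.4

Tangency of A1 to both parallel lines with radius 10.7 puts W and M at N ± 10.7·n: W = (10.2, 3.25), M = (-10.2, -3.25). Equal radii place H and V the same way about S: H = S + 10.7·n = (28.3, -53.3), V = S − 10.7·n = (7.87, -59.8). Then |NH| = |H − N| = 60.4.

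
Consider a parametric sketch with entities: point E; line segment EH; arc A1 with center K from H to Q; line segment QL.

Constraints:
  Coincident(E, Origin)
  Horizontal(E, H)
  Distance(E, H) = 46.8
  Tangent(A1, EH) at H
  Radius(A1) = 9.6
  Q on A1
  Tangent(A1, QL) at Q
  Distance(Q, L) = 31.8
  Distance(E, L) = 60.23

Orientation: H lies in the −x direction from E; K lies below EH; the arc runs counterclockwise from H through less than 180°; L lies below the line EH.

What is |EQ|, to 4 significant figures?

57.19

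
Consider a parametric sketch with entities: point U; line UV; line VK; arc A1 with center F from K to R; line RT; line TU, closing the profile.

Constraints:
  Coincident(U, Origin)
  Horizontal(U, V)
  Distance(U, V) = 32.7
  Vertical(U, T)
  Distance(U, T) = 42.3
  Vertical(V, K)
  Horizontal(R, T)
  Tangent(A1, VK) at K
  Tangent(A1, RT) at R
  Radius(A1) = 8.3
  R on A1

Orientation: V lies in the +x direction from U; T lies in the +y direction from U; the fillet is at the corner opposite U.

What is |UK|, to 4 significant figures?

47.17

U is at the origin; UV is horizontal with |UV| = 32.7 and V on the +x side, so V = (32.70, 0.000). UT is vertical with |UT| = 42.3 and T on the +y side, so T = (0.000, 42.30). The virtual corner opposite U is at (32.70, 42.30). A1 meets VK tangentially, so FK is at right angles to VK and A1 meets RT tangentially, so FR is at right angles to RT, with radius 8.3, so the center F sits 8.3 in from both sides at F = (24.40, 34.00). That places the tangent points at K = (32.70, 34.00) on VK and R = (24.40, 42.30) on RT. Then |UK| = |K − U| = 47.17.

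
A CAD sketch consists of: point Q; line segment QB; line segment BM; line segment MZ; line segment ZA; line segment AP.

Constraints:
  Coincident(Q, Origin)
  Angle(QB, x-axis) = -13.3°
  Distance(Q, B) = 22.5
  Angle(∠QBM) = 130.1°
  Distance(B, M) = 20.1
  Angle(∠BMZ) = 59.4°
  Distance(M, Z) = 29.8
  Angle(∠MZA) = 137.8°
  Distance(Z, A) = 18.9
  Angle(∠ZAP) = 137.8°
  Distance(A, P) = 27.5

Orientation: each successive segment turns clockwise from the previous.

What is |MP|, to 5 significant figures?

61.368

Q is at the origin; QB runs at -13.3° with length 22.5, so B = (21.897, -5.1761). ∠QBM = 130.1° gives BM at -63.200° from the x-axis; with |BM| = 20.1, M = (30.959, -23.117). ∠BMZ = 59.4° gives MZ at 176.20° from the x-axis; with |MZ| = 29.8, Z = (1.2247, -21.142). ∠MZA = 137.8° gives ZA at 134.00° from the x-axis; with |ZA| = 18.9, A = (-11.904, -7.5466). ∠ZAP = 137.8° gives AP at 91.800° from the x-axis; with |AP| = 27.5, P = (-12.768, 19.940). Then |MP| = |P − M| = 61.368.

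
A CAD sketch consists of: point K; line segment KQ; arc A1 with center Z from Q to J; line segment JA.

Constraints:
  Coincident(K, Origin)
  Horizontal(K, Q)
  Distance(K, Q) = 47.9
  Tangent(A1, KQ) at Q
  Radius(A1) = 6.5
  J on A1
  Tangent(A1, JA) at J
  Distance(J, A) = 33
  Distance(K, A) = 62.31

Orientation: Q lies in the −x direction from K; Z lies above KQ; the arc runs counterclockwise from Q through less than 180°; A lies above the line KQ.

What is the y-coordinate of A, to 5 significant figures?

40.133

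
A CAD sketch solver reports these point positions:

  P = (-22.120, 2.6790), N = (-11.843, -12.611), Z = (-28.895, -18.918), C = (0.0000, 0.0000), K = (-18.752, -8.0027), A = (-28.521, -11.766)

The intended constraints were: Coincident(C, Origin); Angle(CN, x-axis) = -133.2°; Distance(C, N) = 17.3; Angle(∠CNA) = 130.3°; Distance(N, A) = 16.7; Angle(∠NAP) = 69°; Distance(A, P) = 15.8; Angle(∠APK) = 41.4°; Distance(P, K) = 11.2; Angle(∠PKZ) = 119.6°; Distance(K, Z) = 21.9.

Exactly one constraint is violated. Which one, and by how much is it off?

Distance(K, Z) = 21.9 — off by 7.00.

C = (0.00, 0.00) ✓; CN at -133.2° ✓; |CN| = 17.30 ✓; ∠CNA = 130.3° ✓; |NA| = 16.70 ✓; ∠NAP = 69.00° ✓; |AP| = 15.80 ✓; ∠APK = 41.40° ✓; |PK| = 11.20 ✓; ∠PKZ = 119.6° ✓; |KZ| = 14.90 ✗.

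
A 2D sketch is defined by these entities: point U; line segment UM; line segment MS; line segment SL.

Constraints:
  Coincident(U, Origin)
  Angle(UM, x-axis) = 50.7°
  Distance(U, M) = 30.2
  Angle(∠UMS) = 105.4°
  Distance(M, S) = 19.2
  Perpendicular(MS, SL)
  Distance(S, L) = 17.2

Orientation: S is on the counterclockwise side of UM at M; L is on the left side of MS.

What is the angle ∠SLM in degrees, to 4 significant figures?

48.14°

∠UMS = 105.4°, so MS runs at 50.7° + (180° − 105.4°) = 125.3° from the x-axis; with |MS| = 19.2, S = M + 19.2·(cos 125.3°, sin 125.3°) = (8.033, 39.04). MS is perpendicular to SL; with |SL| = 17.2 on the left of MS, L = S + 17.2·(-0.8161, -0.5779) = (-6.004, 29.10). Then cos ∠SLM = LS·LM / (|LS||LM|), giving 48.14°.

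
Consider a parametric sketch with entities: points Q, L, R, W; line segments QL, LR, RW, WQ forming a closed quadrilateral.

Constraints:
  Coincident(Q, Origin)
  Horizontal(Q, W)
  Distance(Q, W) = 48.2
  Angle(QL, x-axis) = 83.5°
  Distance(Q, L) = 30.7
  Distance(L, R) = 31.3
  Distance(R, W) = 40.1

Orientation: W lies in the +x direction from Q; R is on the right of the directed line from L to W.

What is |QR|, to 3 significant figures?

8.12

Checks: |LR| = 31.30 ✓; |RW| = 40.10 ✓.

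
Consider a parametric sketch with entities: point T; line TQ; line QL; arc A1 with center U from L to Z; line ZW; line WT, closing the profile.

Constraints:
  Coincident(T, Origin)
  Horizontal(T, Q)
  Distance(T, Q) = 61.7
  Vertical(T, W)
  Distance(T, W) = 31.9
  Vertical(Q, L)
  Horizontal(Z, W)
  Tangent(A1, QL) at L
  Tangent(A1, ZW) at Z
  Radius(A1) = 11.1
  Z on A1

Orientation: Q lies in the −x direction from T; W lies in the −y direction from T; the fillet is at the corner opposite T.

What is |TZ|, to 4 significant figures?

59.82

T is at the origin; TQ is horizontal with |TQ| = 61.7 and Q on the −x side, so Q = (-61.70, 0.000). TW is vertical with |TW| = 31.9 and W on the −y side, so W = (0.000, -31.90). The virtual corner opposite T is at (-61.70, -31.90). A1 meets QL tangentially, so UL is at right angles to QL and tangency of A1 to ZW means the radius UZ is perpendicular to ZW, with radius 11.1, so the center U sits 11.1 in from both sides at U = (-50.60, -20.80). That places the tangent points at L = (-61.70, -20.80) on QL and Z = (-50.60, -31.90) on ZW. Then |TZ| = |Z − T| = 59.82.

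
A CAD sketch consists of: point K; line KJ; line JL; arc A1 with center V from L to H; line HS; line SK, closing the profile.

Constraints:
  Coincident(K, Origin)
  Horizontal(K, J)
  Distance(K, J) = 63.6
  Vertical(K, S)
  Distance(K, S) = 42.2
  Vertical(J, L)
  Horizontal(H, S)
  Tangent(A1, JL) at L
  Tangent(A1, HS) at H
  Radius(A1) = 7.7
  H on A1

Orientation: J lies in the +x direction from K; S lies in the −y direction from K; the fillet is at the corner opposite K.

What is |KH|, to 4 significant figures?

70.04

K is at the origin; K and J share the same y with |KJ| = 63.6 and J on the +x side, so J = (63.60, 0.000). K and S share the same x with |KS| = 42.2 and S on the −y side, so S = (0.000, -42.20). The virtual corner opposite K is at (63.60, -42.20). The tangent condition forces VL to be normal to JL and since A1 is tangent to HS there, VH ⟂ HS, with radius 7.7, so the center V sits 7.7 in from both sides at V = (55.90, -34.50). That places the tangent points at L = (63.60, -34.50) on JL and H = (55.90, -42.20) on HS. Then |KH| = |H − K| = 70.04.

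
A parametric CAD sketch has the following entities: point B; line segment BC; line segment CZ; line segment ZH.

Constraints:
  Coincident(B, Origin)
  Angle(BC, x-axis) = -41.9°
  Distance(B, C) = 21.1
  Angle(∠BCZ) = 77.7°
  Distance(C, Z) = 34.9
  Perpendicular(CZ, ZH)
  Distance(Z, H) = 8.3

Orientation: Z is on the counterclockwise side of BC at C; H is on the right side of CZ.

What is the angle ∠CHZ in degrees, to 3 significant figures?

76.6°

∠BCZ = 77.7°, so CZ runs at -41.9° + (180° − 77.7°) = 60.4° from the x-axis; with |CZ| = 34.9, Z = C + 34.9·(cos 60.4°, sin 60.4°) = (32.9, 16.3). CZ is perpendicular to ZH; with |ZH| = 8.3 on the right of CZ, H = Z + 8.3·(0.869, -0.494) = (40.2, 12.2). Then cos ∠CHZ = HC·HZ / (|HC||HZ|), giving 76.6°.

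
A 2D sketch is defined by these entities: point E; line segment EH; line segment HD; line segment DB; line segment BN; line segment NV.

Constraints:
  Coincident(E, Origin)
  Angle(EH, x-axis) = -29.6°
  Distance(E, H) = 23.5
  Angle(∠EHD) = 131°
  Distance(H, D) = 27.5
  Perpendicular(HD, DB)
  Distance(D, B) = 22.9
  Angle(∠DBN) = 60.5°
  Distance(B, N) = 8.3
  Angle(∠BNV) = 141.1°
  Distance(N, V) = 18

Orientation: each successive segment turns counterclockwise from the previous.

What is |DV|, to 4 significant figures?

14.01

E is at the origin; EH runs at -29.6° with length 23.5, so H = (20.43, -11.61). ∠EHD = 131.0° gives HD at 19.40° from the x-axis; with |HD| = 27.5, D = (46.37, -2.473). The perpendicularity gives DB at right angles to HD, so DB runs at 109.4°; with |DB| = 22.9, B = (38.77, 19.13). ∠DBN = 60.5° gives BN at -131.1° from the x-axis; with |BN| = 8.3, N = (33.31, 12.87). ∠BNV = 141.1° gives NV at -92.20° from the x-axis; with |NV| = 18.0, V = (32.62, -5.115). Then |DV| = |V − D| = 14.01.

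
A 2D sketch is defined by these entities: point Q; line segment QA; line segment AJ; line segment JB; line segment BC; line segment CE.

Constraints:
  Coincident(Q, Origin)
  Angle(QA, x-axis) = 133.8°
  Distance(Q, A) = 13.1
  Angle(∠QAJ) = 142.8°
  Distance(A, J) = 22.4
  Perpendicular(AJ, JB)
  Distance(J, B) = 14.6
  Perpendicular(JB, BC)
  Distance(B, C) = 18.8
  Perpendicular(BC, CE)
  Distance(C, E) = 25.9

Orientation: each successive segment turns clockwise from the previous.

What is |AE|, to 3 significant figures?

11.9

Q is at the origin; QA runs at 133.8° with length 13.1, so A = (-9.07, 9.46). ∠QAJ = 142.8° gives AJ at 96.6° from the x-axis; with |AJ| = 22.4, J = (-11.6, 31.7). The perpendicularity gives JB at right angles to AJ, so JB runs at 6.60°; with |JB| = 14.6, B = (2.86, 33.4). The perpendicularity gives BC at right angles to JB, so BC runs at -83.4°; with |BC| = 18.8, C = (5.02, 14.7). BC is perpendicular to CE, so CE runs at -173°; with |CE| = 25.9, E = (-20.7, 11.7). Then |AE| = |E − A| = 11.9.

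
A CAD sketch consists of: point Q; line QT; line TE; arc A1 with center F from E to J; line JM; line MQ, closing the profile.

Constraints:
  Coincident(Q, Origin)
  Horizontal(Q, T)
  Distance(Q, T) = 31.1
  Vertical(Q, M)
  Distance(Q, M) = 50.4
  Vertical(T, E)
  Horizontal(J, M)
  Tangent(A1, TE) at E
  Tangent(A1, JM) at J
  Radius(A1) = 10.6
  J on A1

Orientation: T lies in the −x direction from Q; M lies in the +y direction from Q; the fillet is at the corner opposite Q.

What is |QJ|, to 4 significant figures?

54.41

The virtual corner opposite Q is at (-31.10, 50.40). A1 meets TE tangentially, so FE is at right angles to TE and tangency of A1 to JM means the radius FJ is perpendicular to JM, with radius 10.6, so the center F sits 10.6 in from both sides at F = (-20.50, 39.80). That places the tangent points at E = (-31.10, 39.80) on TE and J = (-20.50, 50.40) on JM. Then |QJ| = |J − Q| = 54.41.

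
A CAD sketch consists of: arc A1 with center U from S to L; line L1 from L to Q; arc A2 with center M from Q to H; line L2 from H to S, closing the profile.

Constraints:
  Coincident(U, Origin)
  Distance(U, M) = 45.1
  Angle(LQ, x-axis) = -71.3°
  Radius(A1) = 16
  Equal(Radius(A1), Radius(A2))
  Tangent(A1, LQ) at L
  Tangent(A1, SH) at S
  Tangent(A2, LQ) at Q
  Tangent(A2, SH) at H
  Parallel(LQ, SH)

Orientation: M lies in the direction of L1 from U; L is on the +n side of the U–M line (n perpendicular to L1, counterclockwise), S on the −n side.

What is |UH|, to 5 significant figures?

47.854

Tangency of A1 to both parallel lines with radius 16.0 puts L and S at U ± 16.0·n: L = (15.155, 5.1298), S = (-15.155, -5.1298). Equal radii place Q and H the same way about M: Q = M + 16.0·n = (29.615, -37.589), H = M − 16.0·n = (-0.69572, -47.849). Then |UH| = |H − U| = 47.854.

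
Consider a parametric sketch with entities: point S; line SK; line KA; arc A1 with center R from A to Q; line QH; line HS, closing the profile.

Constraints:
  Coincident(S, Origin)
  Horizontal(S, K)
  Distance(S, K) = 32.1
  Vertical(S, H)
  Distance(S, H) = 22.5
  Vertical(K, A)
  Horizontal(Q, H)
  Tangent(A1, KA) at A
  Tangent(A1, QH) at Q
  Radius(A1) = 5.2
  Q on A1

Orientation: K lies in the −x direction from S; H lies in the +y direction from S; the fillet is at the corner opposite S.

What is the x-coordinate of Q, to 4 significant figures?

-26.90

The virtual corner opposite S is at (-32.10, 22.50). Since A1 is tangent to KA there, RA ⟂ KA and A1 meets QH tangentially, so RQ is at right angles to QH, with radius 5.2, so the center R sits 5.2 in from both sides at R = (-26.90, 17.30). That places the tangent points at A = (-32.10, 17.30) on KA and Q = (-26.90, 22.50) on QH. So Q.x = -26.90.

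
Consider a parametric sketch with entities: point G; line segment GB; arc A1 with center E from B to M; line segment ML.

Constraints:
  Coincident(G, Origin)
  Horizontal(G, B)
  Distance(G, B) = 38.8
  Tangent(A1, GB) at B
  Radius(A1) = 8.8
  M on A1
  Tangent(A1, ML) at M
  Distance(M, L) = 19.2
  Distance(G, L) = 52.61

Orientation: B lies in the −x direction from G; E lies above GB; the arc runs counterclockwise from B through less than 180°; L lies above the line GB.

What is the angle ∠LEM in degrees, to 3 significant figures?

65.4°

G is at the origin; GB is horizontal with |GB| = 38.8 and B on the −x side, so B = (-38.8, 0.00). Tangency of A1 to GB means the radius EB is perpendicular to GB, so E = B + (0, 8.8) = (-38.8, 8.80). Since EM ⟂ ML (tangency), |EL| = √(8.8² + 19.2²) = 21.1 regardless of where M sits on A1. So L lies on both circle(G, 52.61) and circle(E, 21.1); the above-GB intersection is L = (-43.7, 29.4). M is the foot of the tangent from L: M = (-31.9, 14.2).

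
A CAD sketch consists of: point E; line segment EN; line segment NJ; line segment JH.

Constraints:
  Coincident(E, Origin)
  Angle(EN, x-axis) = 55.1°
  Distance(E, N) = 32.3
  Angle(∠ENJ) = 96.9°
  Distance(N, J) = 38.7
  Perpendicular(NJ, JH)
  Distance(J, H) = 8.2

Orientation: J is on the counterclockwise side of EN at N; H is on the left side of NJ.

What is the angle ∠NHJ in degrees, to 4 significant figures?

78.04°

∠ENJ = 96.9°, so NJ runs at 55.1° + (180° − 96.9°) = 138.2° from the x-axis; with |NJ| = 38.7, J = N + 38.7·(cos 138.2°, sin 138.2°) = (-10.37, 52.29). The perpendicularity gives JH at right angles to NJ; with |JH| = 8.2 on the left of NJ, H = J + 8.2·(-0.6665, -0.7455) = (-15.84, 46.17). Then cos ∠NHJ = HN·HJ / (|HN||HJ|), giving 78.04°.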